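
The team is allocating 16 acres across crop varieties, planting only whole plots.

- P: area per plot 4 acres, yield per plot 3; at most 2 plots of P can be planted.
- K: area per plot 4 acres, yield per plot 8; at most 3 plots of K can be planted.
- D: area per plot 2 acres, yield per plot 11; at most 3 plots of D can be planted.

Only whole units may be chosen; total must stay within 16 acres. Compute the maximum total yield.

49

This is a bounded integer knapsack.
2×K and 3×D: area 14 ≤ 16, yield 2·8 + 3·11 = 49.
3×K and 2×D: area 16 ≤ 16, yield 3·8 + 2·11 = 46.
Best is 49.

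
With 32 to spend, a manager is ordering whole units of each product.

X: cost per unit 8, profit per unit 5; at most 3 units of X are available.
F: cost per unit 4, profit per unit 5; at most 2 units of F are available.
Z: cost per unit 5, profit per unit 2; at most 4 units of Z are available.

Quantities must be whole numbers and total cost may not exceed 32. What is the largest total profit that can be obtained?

25

F has the best ratio (5/4); taking only F gives at most 2×5 = 10 (stopped by the supply cap of 2).
Mixing does better — 3×X and 2×F: cost 32 ≤ 32, profit 3·5 + 2·5 = 25.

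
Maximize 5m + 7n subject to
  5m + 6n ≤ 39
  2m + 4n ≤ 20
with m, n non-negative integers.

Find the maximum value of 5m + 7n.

(m,n)=(4,3): 5·4+6·3=38≤39, 2·4+4·3=20≤20, objective 41.
(m,n)=(5,2): 5·5+6·2=37≤39, 2·5+4·2=18≤20, objective 39.
Maximum is 41 at (m,n)=(4,3).

41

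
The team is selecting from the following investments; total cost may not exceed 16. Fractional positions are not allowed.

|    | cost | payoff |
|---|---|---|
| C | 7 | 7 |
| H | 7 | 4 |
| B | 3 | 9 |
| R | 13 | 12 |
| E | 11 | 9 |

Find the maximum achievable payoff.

C + B: cost 7 + 3 = 10 ≤ 16, payoff 7 + 9 = 16.
B + E: cost 3 + 11 = 14 ≤ 16, payoff 9 + 9 = 18.
B + R: cost 3 + 13 = 16 ≤ 16, payoff 9 + 12 = 21.
Best is B and R with total payoff 21.

21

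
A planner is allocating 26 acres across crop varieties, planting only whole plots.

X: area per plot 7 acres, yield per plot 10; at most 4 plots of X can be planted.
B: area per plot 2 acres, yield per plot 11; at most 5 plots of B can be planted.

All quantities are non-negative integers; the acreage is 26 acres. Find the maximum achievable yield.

1×X and 5×B: area 17 ≤ 26, yield 1·10 + 5·11 = 65.
2×X and 5×B: area 24 ≤ 26, yield 2·10 + 5·11 = 75.
Best is 75.

75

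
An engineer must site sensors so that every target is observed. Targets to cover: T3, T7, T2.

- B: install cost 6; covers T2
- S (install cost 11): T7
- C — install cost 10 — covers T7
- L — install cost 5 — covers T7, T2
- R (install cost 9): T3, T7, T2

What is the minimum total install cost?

9

The greedy cost-per-new-target heuristic would pick L and R for 14, but a cheaper cover exists.
R alone covers T3, T7, T2 — every target.
Total install cost: 9.
No cover costs less than 9.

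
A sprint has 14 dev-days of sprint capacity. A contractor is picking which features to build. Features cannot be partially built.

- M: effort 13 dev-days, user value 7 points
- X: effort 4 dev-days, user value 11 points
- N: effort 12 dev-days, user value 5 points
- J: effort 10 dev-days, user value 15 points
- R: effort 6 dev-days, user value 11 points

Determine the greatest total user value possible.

Take X and J: effort 4 + 10 = 14 ≤ 14, user value 11 + 15 = 26.
No other feasible combination does better.

26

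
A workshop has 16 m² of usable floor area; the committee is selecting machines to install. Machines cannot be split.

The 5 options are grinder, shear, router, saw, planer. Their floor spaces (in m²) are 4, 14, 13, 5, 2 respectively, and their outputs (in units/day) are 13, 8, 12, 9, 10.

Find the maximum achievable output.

32

Allowing fractional choices, the relaxed optimum would be about 36.6, but machines are indivisible.
grinder + saw + planer: floor space 4 + 5 + 2 = 11 ≤ 16, output 13 + 9 + 10 = 32.
grinder + planer: floor space 4 + 2 = 6 ≤ 16, output 13 + 10 = 23.
Best is grinder, saw, and planer with total output 32.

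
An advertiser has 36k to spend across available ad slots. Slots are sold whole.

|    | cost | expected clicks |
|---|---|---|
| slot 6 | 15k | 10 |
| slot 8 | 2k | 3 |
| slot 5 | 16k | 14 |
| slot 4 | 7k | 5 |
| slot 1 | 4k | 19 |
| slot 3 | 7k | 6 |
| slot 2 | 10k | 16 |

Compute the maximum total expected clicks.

This is a 0-1 knapsack instance.
Allowing fractional choices, the relaxed optimum would be about 55.4, but ad slots are indivisible.
slot 6 + slot 4 + slot 1 + slot 2: cost 15 + 7 + 4 + 10 = 36 ≤ 36, expected clicks 10 + 5 + 19 + 16 = 50.
slot 8 + slot 5 + slot 1 + slot 2: cost 2 + 16 + 4 + 10 = 32 ≤ 36, expected clicks 3 + 14 + 19 + 16 = 52.
slot 6 + slot 1 + slot 3 + slot 2: cost 15 + 4 + 7 + 10 = 36 ≤ 36, expected clicks 10 + 19 + 6 + 16 = 51.
Best is slot 8, slot 5, slot 1, and slot 2 with total expected clicks 52.

52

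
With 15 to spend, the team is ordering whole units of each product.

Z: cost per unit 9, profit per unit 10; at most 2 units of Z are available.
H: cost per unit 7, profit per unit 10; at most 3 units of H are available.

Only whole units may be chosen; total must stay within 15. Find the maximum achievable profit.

This is a bounded integer knapsack.
1×H: cost 7 ≤ 15, profit 1·10 = 10.
2×H: cost 14 ≤ 15, profit 2·10 = 20.
Best is 20.

20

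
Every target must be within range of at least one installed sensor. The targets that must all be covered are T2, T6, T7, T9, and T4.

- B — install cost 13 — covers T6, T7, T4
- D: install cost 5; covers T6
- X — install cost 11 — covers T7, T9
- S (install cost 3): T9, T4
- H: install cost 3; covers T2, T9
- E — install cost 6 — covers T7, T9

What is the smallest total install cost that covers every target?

This is a weighted set-cover instance.
The greedy cost-per-new-target heuristic would pick S, H, D, and E for 17, but a cheaper cover exists.
Choose B and H: together they cover T2, T6, T7, T9, T4 — every target.
Total install cost: 13 + 3 = 16.
No cover costs less than 16.

16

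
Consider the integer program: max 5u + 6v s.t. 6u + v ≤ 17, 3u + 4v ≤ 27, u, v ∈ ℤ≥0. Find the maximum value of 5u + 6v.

41

(u,v)=(1,6) is feasible, giving 41.
(u,v)=(2,5) is feasible, giving 40.
(u,v)=(0,6) is feasible, giving 36.
The best lattice point is (1,6), giving 41.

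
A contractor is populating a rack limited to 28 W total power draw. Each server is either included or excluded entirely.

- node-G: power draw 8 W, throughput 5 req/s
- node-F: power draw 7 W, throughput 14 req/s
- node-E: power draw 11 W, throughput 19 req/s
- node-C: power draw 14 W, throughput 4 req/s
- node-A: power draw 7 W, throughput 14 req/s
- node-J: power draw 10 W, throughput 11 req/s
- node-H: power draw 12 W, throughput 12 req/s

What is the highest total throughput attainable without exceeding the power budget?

47

Treat it as a binary knapsack problem.
Take node-F, node-E, and node-A: power draw 7 + 11 + 7 = 25 ≤ 28, throughput 14 + 19 + 14 = 47.
No other feasible combination does better.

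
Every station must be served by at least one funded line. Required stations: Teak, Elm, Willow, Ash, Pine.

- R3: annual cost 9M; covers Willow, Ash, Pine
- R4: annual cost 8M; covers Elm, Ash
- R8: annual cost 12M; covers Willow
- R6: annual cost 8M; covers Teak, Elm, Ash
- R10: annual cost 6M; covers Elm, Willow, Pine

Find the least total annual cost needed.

14

Choose R6 and R10: together they cover Teak, Elm, Willow, Ash, Pine — every station.
Total annual cost: 8 + 6 = 14.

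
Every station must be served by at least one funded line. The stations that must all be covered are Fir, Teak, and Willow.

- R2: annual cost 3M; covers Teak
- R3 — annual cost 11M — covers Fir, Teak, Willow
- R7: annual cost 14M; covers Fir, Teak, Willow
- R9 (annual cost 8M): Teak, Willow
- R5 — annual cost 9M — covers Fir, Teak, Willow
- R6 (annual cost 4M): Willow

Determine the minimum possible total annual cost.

9

The greedy cost-per-new-station heuristic would pick R2, R6, and R5 for 16, but a cheaper cover exists.
R5 alone covers Fir, Teak, Willow — every station.
Total annual cost: 9.
No cover costs less than 9.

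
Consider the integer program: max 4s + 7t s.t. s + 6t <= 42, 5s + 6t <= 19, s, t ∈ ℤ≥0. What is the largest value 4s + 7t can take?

(s,t)=(0,3): 1·0+6·3=18≤42, 5·0+6·3=18≤19, objective 21.
(s,t)=(1,2): 1·1+6·2=13≤42, 5·1+6·2=17≤19, objective 18.
(s,t)=(0,2): 1·0+6·2=12≤42, 5·0+6·2=12≤19, objective 14.
Maximum is 21 at (s,t)=(0,3).

21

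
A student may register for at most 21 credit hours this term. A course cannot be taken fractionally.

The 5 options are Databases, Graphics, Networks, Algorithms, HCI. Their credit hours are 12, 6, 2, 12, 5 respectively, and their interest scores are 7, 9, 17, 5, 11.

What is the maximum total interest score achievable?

Allowing fractional choices, the relaxed optimum would be about 41.7, but courses are indivisible.
Graphics + Networks + HCI: credit hours 6 + 2 + 5 = 13 ≤ 21, interest score 9 + 17 + 11 = 37.
Databases + Networks + HCI: credit hours 12 + 2 + 5 = 19 ≤ 21, interest score 7 + 17 + 11 = 35.
Best is Graphics, Networks, and HCI with total interest score 37.

37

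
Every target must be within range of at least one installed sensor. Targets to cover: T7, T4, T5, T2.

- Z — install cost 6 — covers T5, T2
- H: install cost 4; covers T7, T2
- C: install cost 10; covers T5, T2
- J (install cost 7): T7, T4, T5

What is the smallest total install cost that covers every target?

11

Choose H and J: together they cover T7, T4, T5, T2 — every target.
Total install cost: 4 + 7 = 11.
No cover costs less than 11.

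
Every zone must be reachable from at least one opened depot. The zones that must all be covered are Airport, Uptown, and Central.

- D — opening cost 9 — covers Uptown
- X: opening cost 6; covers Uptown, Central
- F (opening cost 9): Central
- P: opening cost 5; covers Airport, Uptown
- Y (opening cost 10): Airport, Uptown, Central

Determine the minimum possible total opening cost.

The greedy cost-per-new-zone heuristic would pick P and X for 11, but a cheaper cover exists.
Y alone covers Airport, Uptown, Central — every zone.
Total opening cost: 10.
No cover costs less than 10.

10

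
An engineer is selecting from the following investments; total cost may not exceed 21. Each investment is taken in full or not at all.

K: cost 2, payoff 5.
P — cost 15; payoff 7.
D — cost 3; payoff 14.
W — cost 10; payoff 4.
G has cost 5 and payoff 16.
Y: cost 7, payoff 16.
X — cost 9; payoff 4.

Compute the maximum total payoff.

51

This is an integer program with binary decision variables.
K + D + G + X: cost 2 + 3 + 5 + 9 = 19 ≤ 21, payoff 5 + 14 + 16 + 4 = 39.
D + G + Y: cost 3 + 5 + 7 = 15 ≤ 21, payoff 14 + 16 + 16 = 46.
K + D + G + Y: cost 2 + 3 + 5 + 7 = 17 ≤ 21, payoff 5 + 14 + 16 + 16 = 51.
Best is K, D, G, and Y with total payoff 51.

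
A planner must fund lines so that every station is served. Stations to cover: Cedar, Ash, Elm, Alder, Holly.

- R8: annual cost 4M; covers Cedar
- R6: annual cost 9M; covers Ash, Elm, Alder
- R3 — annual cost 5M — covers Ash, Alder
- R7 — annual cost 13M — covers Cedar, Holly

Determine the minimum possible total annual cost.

22

The greedy cost-per-new-station heuristic would pick R3, R8, R6, and R7 for 31, but a cheaper cover exists.
Choose R6 and R7: together they cover Cedar, Ash, Elm, Alder, Holly — every station.
Total annual cost: 9 + 13 = 22.
No cover costs less than 22.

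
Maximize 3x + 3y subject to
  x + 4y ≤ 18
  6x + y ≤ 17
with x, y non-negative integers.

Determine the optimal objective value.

Relaxing integrality, the LP optimum is 18.39 at (x,y) = (2.17, 3.96), which is not an integer point.
(x,y)=(2,4) is feasible, giving 18.
(x,y)=(1,4) is feasible, giving 15.
(x,y)=(2,3) is feasible, giving 15.
The best lattice point is (2,4), giving 18.

18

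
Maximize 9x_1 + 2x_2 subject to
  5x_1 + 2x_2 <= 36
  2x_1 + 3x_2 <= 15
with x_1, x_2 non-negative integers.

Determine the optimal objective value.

Relaxing integrality, the LP optimum is 64.80 at (x_1,x_2) = (7.2, 0), which is not an integer point.
(x_1,x_2)=(7,0): 5·7+2·0=35≤36, 2·7+3·0=14≤15, objective 63.
(x_1,x_2)=(6,1): 5·6+2·1=32≤36, 2·6+3·1=15≤15, objective 56.
(x_1,x_2)=(6,0): 5·6+2·0=30≤36, 2·6+3·0=12≤15, objective 54.
Maximum is 63 at (x_1,x_2)=(7,0).

63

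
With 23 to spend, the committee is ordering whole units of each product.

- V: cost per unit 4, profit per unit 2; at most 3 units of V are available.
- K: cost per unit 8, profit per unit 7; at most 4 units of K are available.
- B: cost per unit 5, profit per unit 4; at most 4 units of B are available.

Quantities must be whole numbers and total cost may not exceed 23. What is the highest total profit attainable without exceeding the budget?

K has the best ratio (7/8); taking only K gives at most 2×7 = 14 (stopped by the cost limit).
Mixing does better — 1×K and 3×B: cost 23 ≤ 23, profit 1·7 + 3·4 = 19.

19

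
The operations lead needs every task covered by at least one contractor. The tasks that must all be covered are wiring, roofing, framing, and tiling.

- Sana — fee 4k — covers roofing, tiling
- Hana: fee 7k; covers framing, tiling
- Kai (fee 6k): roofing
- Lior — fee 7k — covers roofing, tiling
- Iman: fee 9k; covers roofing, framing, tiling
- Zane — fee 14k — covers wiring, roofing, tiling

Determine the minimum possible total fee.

Choose Hana and Zane: together they cover wiring, roofing, framing, tiling — every task.
Total fee: 7 + 14 = 21.

21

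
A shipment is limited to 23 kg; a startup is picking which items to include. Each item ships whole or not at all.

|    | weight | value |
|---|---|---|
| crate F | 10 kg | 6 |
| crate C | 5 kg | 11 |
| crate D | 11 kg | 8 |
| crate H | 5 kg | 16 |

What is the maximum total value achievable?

Allowing fractional choices, the relaxed optimum would be about 36.2, but items are indivisible.
crate C + crate H: weight 5 + 5 = 10 ≤ 23, value 11 + 16 = 27.
crate F + crate C + crate H: weight 10 + 5 + 5 = 20 ≤ 23, value 6 + 11 + 16 = 33.
crate C + crate D + crate H: weight 5 + 11 + 5 = 21 ≤ 23, value 11 + 8 + 16 = 35.
Best is crate C, crate D, and crate H with total value 35.

35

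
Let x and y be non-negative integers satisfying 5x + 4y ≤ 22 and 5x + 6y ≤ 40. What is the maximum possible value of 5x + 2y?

Relaxing integrality, the LP optimum is 22.00 at (x,y) = (4.4, 0), which is not an integer point.
(x,y)=(4,0): 5·4+4·0=20≤22, 5·4+6·0=20≤40, objective 20.
(x,y)=(3,1): 5·3+4·1=19≤22, 5·3+6·1=21≤40, objective 17.
The best lattice point is (4,0), giving 20.

20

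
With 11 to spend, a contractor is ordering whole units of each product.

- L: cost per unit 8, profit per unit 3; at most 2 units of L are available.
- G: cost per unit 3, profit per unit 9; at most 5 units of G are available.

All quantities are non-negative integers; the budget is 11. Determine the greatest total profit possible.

G has the best ratio (9/3); taking only G gives at most 3×9 = 27 (stopped by the cost limit).
Optimal: 3×G: cost 9 ≤ 11, profit 3·9 = 27.

27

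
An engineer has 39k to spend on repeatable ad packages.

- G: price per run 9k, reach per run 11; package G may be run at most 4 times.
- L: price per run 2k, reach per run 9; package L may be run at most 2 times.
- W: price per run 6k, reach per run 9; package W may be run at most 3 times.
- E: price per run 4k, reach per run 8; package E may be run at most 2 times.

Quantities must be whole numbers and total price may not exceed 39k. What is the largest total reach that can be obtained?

72

L has the best ratio (9/2); taking only L gives at most 2×9 = 18 (stopped by the supply cap of 2).
Mixing does better — 1×G, 2×L, 3×W, and 2×E: price 39 ≤ 39, reach 1·11 + 2·9 + 3·9 + 2·8 = 72.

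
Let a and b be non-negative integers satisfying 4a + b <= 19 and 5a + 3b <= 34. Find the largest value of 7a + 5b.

55

(a,b)=(0,11): 4·0+1·11=11≤19, 5·0+3·11=33≤34, objective 55.
(a,b)=(0,10): 4·0+1·10=10≤19, 5·0+3·10=30≤34, objective 50.
No feasible integer point exceeds 55.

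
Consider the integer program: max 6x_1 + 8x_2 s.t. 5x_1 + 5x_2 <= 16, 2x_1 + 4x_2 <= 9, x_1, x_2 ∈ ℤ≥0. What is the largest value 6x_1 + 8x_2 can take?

Relaxing integrality, the LP optimum is 21.80 at (x_1,x_2) = (1.9, 1.3), which is not an integer point.
(x_1,x_2)=(2,1): 5·2+5·1=15≤16, 2·2+4·1=8≤9, objective 20.
(x_1,x_2)=(3,0): 5·3+5·0=15≤16, 2·3+4·0=6≤9, objective 18.
Maximum is 20 at (x_1,x_2)=(2,1).

20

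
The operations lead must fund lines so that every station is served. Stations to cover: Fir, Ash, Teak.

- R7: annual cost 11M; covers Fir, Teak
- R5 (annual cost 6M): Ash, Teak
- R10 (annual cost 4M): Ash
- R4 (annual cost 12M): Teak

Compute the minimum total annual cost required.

This is a weighted set-cover instance.
The greedy cost-per-new-station heuristic would pick R5 and R7 for 17, but a cheaper cover exists.
Choose R7 and R10: together they cover Fir, Ash, Teak — every station.
Total annual cost: 11 + 4 = 15.
No cover costs less than 15.

15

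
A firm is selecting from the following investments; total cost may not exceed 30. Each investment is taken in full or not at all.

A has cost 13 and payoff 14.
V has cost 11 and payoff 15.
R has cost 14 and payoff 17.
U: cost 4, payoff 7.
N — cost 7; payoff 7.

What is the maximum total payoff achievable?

Allowing fractional choices, the relaxed optimum would be about 40.1, but investments are indivisible.
V + R + U: cost 11 + 14 + 4 = 29 ≤ 30, payoff 15 + 17 + 7 = 39.
A + V + U: cost 13 + 11 + 4 = 28 ≤ 30, payoff 14 + 15 + 7 = 36.
Best is V, R, and U with total payoff 39.

39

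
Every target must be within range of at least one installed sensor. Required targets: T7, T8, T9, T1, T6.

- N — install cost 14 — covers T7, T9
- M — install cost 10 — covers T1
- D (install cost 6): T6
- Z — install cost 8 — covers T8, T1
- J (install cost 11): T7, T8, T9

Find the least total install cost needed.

25

This is an integer covering problem.
Choose D, Z, and J: together they cover T7, T8, T9, T1, T6 — every target.
Total install cost: 6 + 8 + 11 = 25.
No cover costs less than 25.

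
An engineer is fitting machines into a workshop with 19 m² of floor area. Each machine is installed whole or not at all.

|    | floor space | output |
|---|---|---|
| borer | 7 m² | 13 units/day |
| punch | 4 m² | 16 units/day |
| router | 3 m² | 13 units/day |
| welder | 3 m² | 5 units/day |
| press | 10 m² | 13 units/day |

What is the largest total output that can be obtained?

Take borer, punch, router, and welder: floor space 7 + 4 + 3 + 3 = 17 ≤ 19, output 13 + 16 + 13 + 5 = 47.
No other feasible combination does better.

47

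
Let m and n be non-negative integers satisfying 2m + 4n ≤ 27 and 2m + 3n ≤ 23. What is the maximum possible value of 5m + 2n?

The continuous relaxation peaks at (11.5, 0) with value 57.50; rounding to a feasible lattice point costs some objective.
(m,n)=(11,0): 2·11+4·0=22≤27, 2·11+3·0=22≤23, objective 55.
(m,n)=(10,1): 2·10+4·1=24≤27, 2·10+3·1=23≤23, objective 52.
(m,n)=(10,0): 2·10+4·0=20≤27, 2·10+3·0=20≤23, objective 50.
Maximum is 55 at (m,n)=(11,0).

55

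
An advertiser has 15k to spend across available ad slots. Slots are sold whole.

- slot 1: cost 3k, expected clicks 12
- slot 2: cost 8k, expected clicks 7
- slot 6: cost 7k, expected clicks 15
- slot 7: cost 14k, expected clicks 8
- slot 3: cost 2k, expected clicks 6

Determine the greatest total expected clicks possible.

33

This is a 0-1 knapsack instance.
slot 1 + slot 6: cost 3 + 7 = 10 ≤ 15, expected clicks 12 + 15 = 27.
slot 1 + slot 2 + slot 3: cost 3 + 8 + 2 = 13 ≤ 15, expected clicks 12 + 7 + 6 = 25.
slot 1 + slot 6 + slot 3: cost 3 + 7 + 2 = 12 ≤ 15, expected clicks 12 + 15 + 6 = 33.
Best is slot 1, slot 6, and slot 3 with total expected clicks 33.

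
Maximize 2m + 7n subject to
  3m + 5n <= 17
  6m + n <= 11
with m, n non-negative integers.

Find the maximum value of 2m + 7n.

(m,n)=(0,3): 3·0+5·3=15≤17, 6·0+1·3=3≤11, objective 21.
(m,n)=(1,2): 3·1+5·2=13≤17, 6·1+1·2=8≤11, objective 16.
(m,n)=(0,2): 3·0+5·2=10≤17, 6·0+1·2=2≤11, objective 14.
Maximum is 21 at (m,n)=(0,3).

21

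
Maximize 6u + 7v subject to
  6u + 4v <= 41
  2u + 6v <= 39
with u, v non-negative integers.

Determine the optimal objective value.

The continuous relaxation peaks at (3.21, 5.43) with value 57.29; rounding to a feasible lattice point costs some objective.
(u,v)=(3,5): 6·3+4·5=38≤41, 2·3+6·5=36≤39, objective 53.
(u,v)=(4,4): 6·4+4·4=40≤41, 2·4+6·4=32≤39, objective 52.
(u,v)=(2,5): 6·2+4·5=32≤41, 2·2+6·5=34≤39, objective 47.
The best lattice point is (3,5), giving 53.

53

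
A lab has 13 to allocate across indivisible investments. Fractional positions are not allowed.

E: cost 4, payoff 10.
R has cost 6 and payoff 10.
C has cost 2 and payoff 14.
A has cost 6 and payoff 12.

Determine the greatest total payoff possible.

E + R + C: cost 4 + 6 + 2 = 12 ≤ 13, payoff 10 + 10 + 14 = 34.
C + A: cost 2 + 6 = 8 ≤ 13, payoff 14 + 12 = 26.
E + C + A: cost 4 + 2 + 6 = 12 ≤ 13, payoff 10 + 14 + 12 = 36.
Best is E, C, and A with total payoff 36.

36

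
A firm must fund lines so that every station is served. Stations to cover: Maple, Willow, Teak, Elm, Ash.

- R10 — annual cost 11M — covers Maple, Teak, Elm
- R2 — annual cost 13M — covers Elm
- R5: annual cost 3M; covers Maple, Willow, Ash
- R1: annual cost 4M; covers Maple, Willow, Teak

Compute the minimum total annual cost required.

14

The greedy cost-per-new-station heuristic would pick R5, R1, and R10 for 18, but a cheaper cover exists.
Choose R10 and R5: together they cover Maple, Willow, Teak, Elm, Ash — every station.
Total annual cost: 11 + 3 = 14.
No cover costs less than 14.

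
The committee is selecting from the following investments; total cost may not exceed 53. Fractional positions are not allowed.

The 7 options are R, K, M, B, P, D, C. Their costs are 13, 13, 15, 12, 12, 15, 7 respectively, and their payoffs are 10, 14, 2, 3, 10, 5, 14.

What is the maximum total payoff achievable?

48

Allowing fractional choices, the relaxed optimum would be about 50.7, but investments are indivisible.
R + K + P + C: cost 13 + 13 + 12 + 7 = 45 ≤ 53, payoff 10 + 14 + 10 + 14 = 48.
K + P + D + C: cost 13 + 12 + 15 + 7 = 47 ≤ 53, payoff 14 + 10 + 5 + 14 = 43.
Best is R, K, P, and C with total payoff 48.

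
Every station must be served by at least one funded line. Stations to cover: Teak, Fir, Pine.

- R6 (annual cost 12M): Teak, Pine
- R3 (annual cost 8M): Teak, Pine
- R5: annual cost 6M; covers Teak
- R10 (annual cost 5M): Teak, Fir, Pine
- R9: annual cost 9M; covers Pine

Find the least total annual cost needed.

5

R10 alone covers Teak, Fir, Pine — every station.
Total annual cost: 5.
No cover costs less than 5.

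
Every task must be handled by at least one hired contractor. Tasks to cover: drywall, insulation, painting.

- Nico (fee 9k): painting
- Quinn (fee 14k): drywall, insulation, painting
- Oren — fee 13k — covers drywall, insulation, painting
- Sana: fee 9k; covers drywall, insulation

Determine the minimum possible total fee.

13

Oren alone covers drywall, insulation, painting — every task.
Total fee: 13.
No cover costs less than 13.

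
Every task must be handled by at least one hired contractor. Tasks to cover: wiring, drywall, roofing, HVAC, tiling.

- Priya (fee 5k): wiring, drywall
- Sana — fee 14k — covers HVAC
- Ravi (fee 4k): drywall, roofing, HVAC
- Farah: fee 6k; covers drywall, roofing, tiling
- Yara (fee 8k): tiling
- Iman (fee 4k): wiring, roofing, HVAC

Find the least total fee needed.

The greedy cost-per-new-task heuristic would pick Ravi, Iman, and Farah for 14, but a cheaper cover exists.
Choose Farah and Iman: together they cover wiring, drywall, roofing, HVAC, tiling — every task.
Total fee: 6 + 4 = 10.
No cover costs less than 10.

10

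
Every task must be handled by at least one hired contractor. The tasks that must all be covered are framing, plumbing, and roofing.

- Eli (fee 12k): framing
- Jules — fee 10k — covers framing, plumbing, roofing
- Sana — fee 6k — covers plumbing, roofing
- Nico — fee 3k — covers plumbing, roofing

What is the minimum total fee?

10

Jules alone covers framing, plumbing, roofing — every task.
Total fee: 10.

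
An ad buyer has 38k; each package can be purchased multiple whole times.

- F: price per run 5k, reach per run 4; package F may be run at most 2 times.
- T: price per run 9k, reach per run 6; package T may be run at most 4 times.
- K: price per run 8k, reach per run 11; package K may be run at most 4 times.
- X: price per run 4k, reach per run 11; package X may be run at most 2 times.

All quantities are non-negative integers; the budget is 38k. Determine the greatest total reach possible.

59

Take 1×F, 3×K, and 2×X: price 37 ≤ 38, reach 1·4 + 3·11 + 2·11 = 59.
X has the best ratio (11/4) and is taken to its limit of 2; remaining capacity is filled optimally with the others.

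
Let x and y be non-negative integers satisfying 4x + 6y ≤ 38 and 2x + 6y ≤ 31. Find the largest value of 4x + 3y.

36

(x,y)=(9,0) is feasible, giving 36.
(x,y)=(8,1) is feasible, giving 35.
(x,y)=(8,0) is feasible, giving 32.
Maximum is 36 at (x,y)=(9,0).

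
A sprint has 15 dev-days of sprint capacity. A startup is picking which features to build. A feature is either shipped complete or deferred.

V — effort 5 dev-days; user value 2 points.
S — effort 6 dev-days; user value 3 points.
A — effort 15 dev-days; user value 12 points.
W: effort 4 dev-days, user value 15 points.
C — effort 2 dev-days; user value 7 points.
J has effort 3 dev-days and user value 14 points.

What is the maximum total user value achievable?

39

V + W + C + J: effort 5 + 4 + 2 + 3 = 14 ≤ 15, user value 2 + 15 + 7 + 14 = 38.
W + C + J: effort 4 + 2 + 3 = 9 ≤ 15, user value 15 + 7 + 14 = 36.
S + W + C + J: effort 6 + 4 + 2 + 3 = 15 ≤ 15, user value 3 + 15 + 7 + 14 = 39.
Best is S, W, C, and J with total user value 39.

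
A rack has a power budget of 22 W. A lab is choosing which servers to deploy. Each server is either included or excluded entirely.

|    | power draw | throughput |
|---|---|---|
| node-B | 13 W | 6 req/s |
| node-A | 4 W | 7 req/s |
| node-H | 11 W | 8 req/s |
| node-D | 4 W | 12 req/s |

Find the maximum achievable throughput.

27

Allowing fractional choices, the relaxed optimum would be about 28.4, but servers are indivisible.
node-H + node-D: power draw 11 + 4 = 15 ≤ 22, throughput 8 + 12 = 20.
node-A + node-H + node-D: power draw 4 + 11 + 4 = 19 ≤ 22, throughput 7 + 8 + 12 = 27.
node-B + node-A + node-D: power draw 13 + 4 + 4 = 21 ≤ 22, throughput 6 + 7 + 12 = 25.
Best is node-A, node-H, and node-D with total throughput 27.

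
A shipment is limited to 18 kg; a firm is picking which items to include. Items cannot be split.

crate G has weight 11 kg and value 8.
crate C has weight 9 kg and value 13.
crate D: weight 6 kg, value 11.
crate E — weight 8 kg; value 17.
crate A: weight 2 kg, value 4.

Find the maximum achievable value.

Treat it as a binary knapsack problem.
Allowing fractional choices, the relaxed optimum would be about 34.9, but items are indivisible.
crate C + crate E: weight 9 + 8 = 17 ≤ 18, value 13 + 17 = 30.
crate D + crate E: weight 6 + 8 = 14 ≤ 18, value 11 + 17 = 28.
crate D + crate E + crate A: weight 6 + 8 + 2 = 16 ≤ 18, value 11 + 17 + 4 = 32.
Best is crate D, crate E, and crate A with total value 32.

32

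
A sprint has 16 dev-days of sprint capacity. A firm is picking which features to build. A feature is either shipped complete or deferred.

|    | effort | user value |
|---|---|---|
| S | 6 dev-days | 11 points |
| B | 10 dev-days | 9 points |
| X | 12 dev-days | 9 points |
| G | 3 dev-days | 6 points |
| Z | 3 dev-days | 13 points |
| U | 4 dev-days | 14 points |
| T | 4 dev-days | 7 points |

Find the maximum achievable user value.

Take S, G, Z, and U: effort 6 + 3 + 3 + 4 = 16 ≤ 16, user value 11 + 6 + 13 + 14 = 44.
No other feasible combination does better.

44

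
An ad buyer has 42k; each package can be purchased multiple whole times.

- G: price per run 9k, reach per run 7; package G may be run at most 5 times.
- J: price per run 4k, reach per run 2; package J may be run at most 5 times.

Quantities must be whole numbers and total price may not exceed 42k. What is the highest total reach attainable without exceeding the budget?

Take 4×G and 1×J: price 40 ≤ 42, reach 4·7 + 1·2 = 30.
No other integer combination yields more.

30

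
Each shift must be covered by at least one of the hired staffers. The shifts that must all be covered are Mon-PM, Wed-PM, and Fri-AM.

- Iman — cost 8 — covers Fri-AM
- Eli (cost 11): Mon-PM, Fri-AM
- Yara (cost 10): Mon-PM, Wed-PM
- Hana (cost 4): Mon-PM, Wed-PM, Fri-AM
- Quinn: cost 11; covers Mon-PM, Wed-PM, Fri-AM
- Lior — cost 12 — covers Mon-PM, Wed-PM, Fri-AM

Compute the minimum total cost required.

4

This is a weighted set-cover instance.
Hana alone covers Mon-PM, Wed-PM, Fri-AM — every shift.
Total cost: 4.
No cover costs less than 4.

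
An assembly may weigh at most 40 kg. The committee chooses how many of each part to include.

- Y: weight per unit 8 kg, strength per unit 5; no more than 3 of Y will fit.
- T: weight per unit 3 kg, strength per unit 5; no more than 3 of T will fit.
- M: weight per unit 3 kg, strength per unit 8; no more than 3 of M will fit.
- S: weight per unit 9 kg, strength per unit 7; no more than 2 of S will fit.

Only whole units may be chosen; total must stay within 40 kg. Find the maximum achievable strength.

53

This is a bounded integer knapsack.
M has the best ratio (8/3); taking only M gives at most 3×8 = 24 (stopped by the supply cap of 3).
Mixing does better — 3×T, 3×M, and 2×S: weight 36 ≤ 40, strength 3·5 + 3·8 + 2·7 = 53.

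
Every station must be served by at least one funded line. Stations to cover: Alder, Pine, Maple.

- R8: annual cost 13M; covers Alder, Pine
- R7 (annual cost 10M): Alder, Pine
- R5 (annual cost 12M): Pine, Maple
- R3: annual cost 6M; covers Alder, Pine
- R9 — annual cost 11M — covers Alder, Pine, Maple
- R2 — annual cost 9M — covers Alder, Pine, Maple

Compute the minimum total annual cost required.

9

This is a weighted set-cover instance.
The greedy cost-per-new-station heuristic would pick R3 and R2 for 15, but a cheaper cover exists.
R2 alone covers Alder, Pine, Maple — every station.
Total annual cost: 9.
No cover costs less than 9.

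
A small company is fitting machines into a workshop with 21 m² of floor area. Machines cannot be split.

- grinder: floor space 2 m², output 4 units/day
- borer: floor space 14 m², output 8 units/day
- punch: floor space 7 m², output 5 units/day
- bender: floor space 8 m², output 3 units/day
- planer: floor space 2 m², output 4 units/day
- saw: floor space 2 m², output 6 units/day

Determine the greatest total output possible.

22

grinder + borer + planer + saw: floor space 2 + 14 + 2 + 2 = 20 ≤ 21, output 4 + 8 + 4 + 6 = 22.
grinder + punch + planer + saw: floor space 2 + 7 + 2 + 2 = 13 ≤ 21, output 4 + 5 + 4 + 6 = 19.
grinder + punch + bender + planer + saw: floor space 2 + 7 + 8 + 2 + 2 = 21 ≤ 21, output 4 + 5 + 3 + 4 + 6 = 22.
The maximum output is 22; one optimal choice is grinder, borer, planer, and saw.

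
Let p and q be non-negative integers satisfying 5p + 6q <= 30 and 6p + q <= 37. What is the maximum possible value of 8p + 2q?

(p,q)=(6,0): 5·6+6·0=30≤30, 6·6+1·0=36≤37, objective 48.
(p,q)=(5,0): 5·5+6·0=25≤30, 6·5+1·0=30≤37, objective 40.
The best lattice point is (6,0), giving 48.

48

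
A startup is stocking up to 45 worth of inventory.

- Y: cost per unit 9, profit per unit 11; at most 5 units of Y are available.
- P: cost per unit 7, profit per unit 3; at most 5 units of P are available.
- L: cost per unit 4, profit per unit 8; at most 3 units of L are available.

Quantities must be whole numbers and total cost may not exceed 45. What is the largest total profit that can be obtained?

3×Y and 3×L: cost 39 ≤ 45, profit 3·11 + 3·8 = 57.
4×Y and 2×L: cost 44 ≤ 45, profit 4·11 + 2·8 = 60.
Best is 60.

60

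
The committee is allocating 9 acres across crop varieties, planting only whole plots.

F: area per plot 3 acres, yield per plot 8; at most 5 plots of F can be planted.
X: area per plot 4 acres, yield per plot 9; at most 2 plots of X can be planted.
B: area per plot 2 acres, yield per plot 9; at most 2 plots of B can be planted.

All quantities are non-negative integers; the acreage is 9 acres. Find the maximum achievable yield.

27

Take 1×X and 2×B: area 8 ≤ 9, yield 1·9 + 2·9 = 27.
B has the best ratio (9/2) and is taken to its limit of 2; remaining capacity is filled optimally with the others.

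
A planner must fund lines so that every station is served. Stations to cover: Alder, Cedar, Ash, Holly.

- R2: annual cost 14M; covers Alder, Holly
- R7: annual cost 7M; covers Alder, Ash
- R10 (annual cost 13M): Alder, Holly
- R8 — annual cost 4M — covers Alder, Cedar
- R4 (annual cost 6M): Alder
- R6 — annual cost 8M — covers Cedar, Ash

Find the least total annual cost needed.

21

The greedy cost-per-new-station heuristic would pick R8, R7, and R10 for 24, but a cheaper cover exists.
Choose R10 and R6: together they cover Alder, Cedar, Ash, Holly — every station.
Total annual cost: 13 + 8 = 21.
No cover costs less than 21.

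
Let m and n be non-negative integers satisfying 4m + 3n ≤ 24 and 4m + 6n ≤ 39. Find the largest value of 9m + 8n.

Relaxing integrality, the LP optimum is 60.25 at (m,n) = (2.25, 5), which is not an integer point.
(m,n)=(3,4) is feasible, giving 59.
(m,n)=(2,5) is feasible, giving 58.
(m,n)=(3,3) is feasible, giving 51.
(m,n)=(2,4) is feasible, giving 50.
No feasible integer point exceeds 59.

59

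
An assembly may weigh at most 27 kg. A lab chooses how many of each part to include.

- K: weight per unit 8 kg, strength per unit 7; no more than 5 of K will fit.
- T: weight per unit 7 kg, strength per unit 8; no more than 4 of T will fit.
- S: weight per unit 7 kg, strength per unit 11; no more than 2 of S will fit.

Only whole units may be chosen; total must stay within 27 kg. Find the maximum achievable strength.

30

S has the best ratio (11/7); taking only S gives at most 2×11 = 22 (stopped by the supply cap of 2).
Mixing does better — 1×T and 2×S: weight 21 ≤ 27, strength 1·8 + 2·11 = 30.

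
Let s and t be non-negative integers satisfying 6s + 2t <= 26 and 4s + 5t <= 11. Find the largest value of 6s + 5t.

12

(s,t)=(2,0): 6·2+2·0=12≤26, 4·2+5·0=8≤11, objective 12.
(s,t)=(1,1): 6·1+2·1=8≤26, 4·1+5·1=9≤11, objective 11.
(s,t)=(1,0): 6·1+2·0=6≤26, 4·1+5·0=4≤11, objective 6.
The best lattice point is (2,0), giving 12.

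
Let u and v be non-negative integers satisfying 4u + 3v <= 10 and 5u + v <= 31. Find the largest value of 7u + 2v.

14

(u,v)=(2,0) is feasible, giving 14.
(u,v)=(1,1) is feasible, giving 9.
No feasible integer point exceeds 14.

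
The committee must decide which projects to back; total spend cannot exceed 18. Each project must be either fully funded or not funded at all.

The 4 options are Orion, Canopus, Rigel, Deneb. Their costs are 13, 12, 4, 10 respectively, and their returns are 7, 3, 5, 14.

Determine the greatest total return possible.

19

Allowing fractional choices, the relaxed optimum would be about 21.2, but projects are indivisible.
Deneb: cost 10 ≤ 18, return 14.
Rigel + Deneb: cost 4 + 10 = 14 ≤ 18, return 5 + 14 = 19.
Best is Rigel and Deneb with total return 19.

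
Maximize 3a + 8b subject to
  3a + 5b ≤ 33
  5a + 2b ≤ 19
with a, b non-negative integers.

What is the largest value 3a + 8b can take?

51

(a,b)=(1,6): 3·1+5·6=33≤33, 5·1+2·6=17≤19, objective 51.
(a,b)=(0,6): 3·0+5·6=30≤33, 5·0+2·6=12≤19, objective 48.
(a,b)=(1,5): 3·1+5·5=28≤33, 5·1+2·5=15≤19, objective 43.
(a,b)=(0,5): 3·0+5·5=25≤33, 5·0+2·5=10≤19, objective 40.
No feasible integer point exceeds 51.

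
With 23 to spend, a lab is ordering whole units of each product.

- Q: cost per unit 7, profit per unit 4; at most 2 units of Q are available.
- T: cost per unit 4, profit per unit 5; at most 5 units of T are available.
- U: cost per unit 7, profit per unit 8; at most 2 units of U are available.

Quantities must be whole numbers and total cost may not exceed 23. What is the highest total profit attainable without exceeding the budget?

T has the best ratio (5/4); taking only T gives at most 5×5 = 25 (stopped by the cost limit).
Mixing does better — 4×T and 1×U: cost 23 ≤ 23, profit 4·5 + 1·8 = 28.

28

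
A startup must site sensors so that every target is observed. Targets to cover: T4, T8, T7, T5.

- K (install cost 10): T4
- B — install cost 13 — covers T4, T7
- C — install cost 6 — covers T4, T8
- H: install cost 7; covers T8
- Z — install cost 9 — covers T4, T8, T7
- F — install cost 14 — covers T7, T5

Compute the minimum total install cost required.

Choose C and F: together they cover T4, T8, T7, T5 — every target.
Total install cost: 6 + 14 = 20.
No cover costs less than 20.

20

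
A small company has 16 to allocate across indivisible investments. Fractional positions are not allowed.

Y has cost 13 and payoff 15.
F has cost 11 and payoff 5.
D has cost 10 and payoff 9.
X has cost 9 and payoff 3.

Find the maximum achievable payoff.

Allowing fractional choices, the relaxed optimum would be about 17.7, but investments are indivisible.
F: cost 11 ≤ 16, payoff 5.
D: cost 10 ≤ 16, payoff 9.
Y: cost 13 ≤ 16, payoff 15.
Best is Y with total payoff 15.

15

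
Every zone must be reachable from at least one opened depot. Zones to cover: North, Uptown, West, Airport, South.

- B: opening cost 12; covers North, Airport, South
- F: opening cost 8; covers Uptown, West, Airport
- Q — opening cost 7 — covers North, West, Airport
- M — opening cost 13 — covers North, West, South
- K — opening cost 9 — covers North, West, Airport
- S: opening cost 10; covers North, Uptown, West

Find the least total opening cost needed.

20

The greedy cost-per-new-zone heuristic would pick Q, F, and B for 27, but a cheaper cover exists.
Choose B and F: together they cover North, Uptown, West, Airport, South — every zone.
Total opening cost: 12 + 8 = 20.
No cover costs less than 20.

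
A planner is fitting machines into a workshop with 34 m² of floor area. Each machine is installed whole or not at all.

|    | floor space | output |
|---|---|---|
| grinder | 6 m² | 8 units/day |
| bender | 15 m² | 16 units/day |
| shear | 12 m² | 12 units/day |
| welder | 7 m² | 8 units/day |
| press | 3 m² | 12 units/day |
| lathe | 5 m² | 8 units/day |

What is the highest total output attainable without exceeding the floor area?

48

Take grinder, shear, welder, press, and lathe: floor space 6 + 12 + 7 + 3 + 5 = 33 ≤ 34, output 8 + 12 + 8 + 12 + 8 = 48.
No other feasible combination does better.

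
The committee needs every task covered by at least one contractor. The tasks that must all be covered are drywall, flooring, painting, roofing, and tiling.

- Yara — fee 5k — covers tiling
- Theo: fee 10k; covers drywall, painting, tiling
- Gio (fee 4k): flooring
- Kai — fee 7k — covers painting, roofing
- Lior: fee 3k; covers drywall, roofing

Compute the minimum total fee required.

17

This is a weighted set-cover instance.
The greedy cost-per-new-task heuristic would pick Lior, Gio, Yara, and Kai for 19, but a cheaper cover exists.
Choose Theo, Gio, and Lior: together they cover drywall, flooring, painting, roofing, tiling — every task.
Total fee: 10 + 4 + 3 = 17.
No cover costs less than 17.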